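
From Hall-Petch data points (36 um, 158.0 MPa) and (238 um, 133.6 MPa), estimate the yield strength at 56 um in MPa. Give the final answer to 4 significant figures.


sigma_y = sigma0 + k / sqrt(d)
1/sqrt(d1) = 1/sqrt(3.6e-05) = 166.667;  1/sqrt(d2) = 64.8204
k = (sigma1 - sigma2) / (1/sqrt(d1) - 1/sqrt(d2)) = (158.0 - 133.6) / (166.667 - 64.8204) = 0.239577 MPa*m^0.5
sigma0 = sigma1 - k/sqrt(d1) = 158.0 - 0.239577*166.667 = 118.071 MPa
sigma_y(d3) = 118.071 + 0.239577 / sqrt(5.6e-05) = 150.1 MPa


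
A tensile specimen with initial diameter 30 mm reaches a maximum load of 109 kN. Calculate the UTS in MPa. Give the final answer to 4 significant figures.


A0 = pi*(d/2)^2 = pi*(30/2)^2 = 706.858 mm^2
UTS = F_max / A0 = 109*1000 / 706.858
UTS = 154.2 MPa


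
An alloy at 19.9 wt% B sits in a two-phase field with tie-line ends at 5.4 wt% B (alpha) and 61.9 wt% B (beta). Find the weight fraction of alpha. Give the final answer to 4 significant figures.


f_alpha = (C_beta - C0) / (C_beta - C_alpha)
f_alpha = (61.9 - 19.9) / (61.9 - 5.4)
f_alpha = 0.7434


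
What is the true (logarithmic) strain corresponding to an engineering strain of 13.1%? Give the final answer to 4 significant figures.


epsilon_true = ln(1 + epsilon_eng)
epsilon_true = ln(1 + 0.131)
epsilon_true = 0.1231


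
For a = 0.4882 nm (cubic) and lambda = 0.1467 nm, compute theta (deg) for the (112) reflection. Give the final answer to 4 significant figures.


d = a / sqrt(h^2+k^2+l^2)
d = 0.4882 / sqrt(6) = 0.199307 nm
lambda = 2*d*sin(theta)  =>  sin(theta) = lambda / (2*d)
sin(theta) = 0.1467 / (2 * 0.199307) = 0.368026
theta = 21.59 deg


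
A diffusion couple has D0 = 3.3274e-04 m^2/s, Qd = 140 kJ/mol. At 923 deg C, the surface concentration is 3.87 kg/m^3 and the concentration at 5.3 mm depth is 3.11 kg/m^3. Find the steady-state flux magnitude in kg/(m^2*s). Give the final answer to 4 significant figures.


Step 1: D = D0 * exp(-Qd/(R*T))
T = 923 + 273.15 = 1196.15 K
D = 3.3274e-04 * exp(-140e3 / (8.314 * 1196.15)) = 2.55993e-10 m^2/s
Step 2: J = D * (C1 - C2) / dx
J = 2.55993e-10 * (3.87 - 3.11) / 5.3e-03
J = 3.671e-08 kg/(m^2*s)


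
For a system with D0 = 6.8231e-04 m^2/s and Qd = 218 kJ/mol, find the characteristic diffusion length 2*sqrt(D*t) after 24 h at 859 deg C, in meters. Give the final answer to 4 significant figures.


Step 1: D = D0 * exp(-Qd/(R*T))
T = 1132.15 K
D = 6.8231e-04 * exp(-218e3 / (8.314 * 1132.15)) = 5.96527e-14 m^2/s
Step 2: L = 2*sqrt(D*t)
t = 24 h = 86400 s
L = 2*sqrt(5.96527e-14 * 86400) = 1.436e-04 m


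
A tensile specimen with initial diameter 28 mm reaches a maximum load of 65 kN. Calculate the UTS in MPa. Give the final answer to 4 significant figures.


A0 = pi*(d/2)^2 = pi*(28/2)^2 = 615.752 mm^2
UTS = F_max / A0 = 65*1000 / 615.752
UTS = 105.6 MPa


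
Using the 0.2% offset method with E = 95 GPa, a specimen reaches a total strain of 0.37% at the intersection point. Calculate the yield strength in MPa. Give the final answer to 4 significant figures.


Offset strain = 0.002
Elastic strain at yield = total_strain - offset = 3.7e-03 - 0.002 = 1.7e-03
sigma_y = E * elastic_strain = 95000 * 1.7e-03
sigma_y = 161.5 MPa


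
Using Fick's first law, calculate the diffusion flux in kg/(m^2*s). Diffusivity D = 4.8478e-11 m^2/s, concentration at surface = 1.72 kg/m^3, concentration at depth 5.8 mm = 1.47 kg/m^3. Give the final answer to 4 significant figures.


J = -D * (dC/dx) = D * (C1 - C2) / dx
J = 4.8478e-11 * (1.72 - 1.47) / 5.8e-03
J = 2.09e-09 kg/(m^2*s)


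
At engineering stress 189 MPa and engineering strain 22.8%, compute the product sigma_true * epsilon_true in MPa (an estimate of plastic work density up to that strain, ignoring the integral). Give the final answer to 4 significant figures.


sigma_true = sigma_eng * (1 + epsilon_eng)
sigma_true = 189 * (1 + 0.228) = 232.092 MPa
epsilon_true = ln(1 + epsilon_eng)
epsilon_true = ln(1 + 0.228) = 0.205387
sigma_true * epsilon_true = 232.092 * 0.205387 = 47.67 MPa


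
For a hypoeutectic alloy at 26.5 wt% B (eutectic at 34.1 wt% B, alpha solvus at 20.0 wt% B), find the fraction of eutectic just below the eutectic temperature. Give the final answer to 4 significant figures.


f_primary = (C_e - C0) / (C_e - C_alpha_max)
f_primary = (34.1 - 26.5) / (34.1 - 20.0)
f_primary = 0.539007
f_eutectic = 1 - 0.539007 = 0.461


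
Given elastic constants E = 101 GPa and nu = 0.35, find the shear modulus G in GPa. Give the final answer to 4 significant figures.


G = E / (2*(1+nu))
G = 101 / (2*(1+0.35))
G = 37.41 GPa


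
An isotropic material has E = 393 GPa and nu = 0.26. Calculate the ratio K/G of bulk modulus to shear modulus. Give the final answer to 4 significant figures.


G = E / (2*(1+nu))
G = 393 / (2*(1+0.26)) = 155.952 GPa
K = E / (3*(1-2*nu))
K = 393 / (3*(1-2*0.26)) = 272.917 GPa
K/G = 272.917 / 155.952 = 1.75


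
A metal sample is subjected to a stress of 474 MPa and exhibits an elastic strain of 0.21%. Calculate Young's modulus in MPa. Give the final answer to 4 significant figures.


E = sigma / epsilon
epsilon = 0.21% = 2.1e-03
E = 474 / 2.1e-03
E = 225700 MPa


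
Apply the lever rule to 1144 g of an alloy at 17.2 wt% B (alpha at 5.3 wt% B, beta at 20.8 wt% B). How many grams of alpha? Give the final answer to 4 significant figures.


f_alpha = (C_beta - C0) / (C_beta - C_alpha)
f_alpha = (20.8 - 17.2) / (20.8 - 5.3) = 0.232258
m_alpha = f_alpha * m_total = 0.232258 * 1144 = 265.7 g


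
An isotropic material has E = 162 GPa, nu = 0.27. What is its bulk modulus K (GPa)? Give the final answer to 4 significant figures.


K = E / (3*(1-2*nu))
K = 162 / (3*(1-2*0.27))
K = 117.4 GPa


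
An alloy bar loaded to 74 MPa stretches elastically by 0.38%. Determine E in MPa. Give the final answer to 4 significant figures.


E = sigma / epsilon
epsilon = 0.38% = 3.8e-03
E = 74 / 3.8e-03
E = 19470 MPa


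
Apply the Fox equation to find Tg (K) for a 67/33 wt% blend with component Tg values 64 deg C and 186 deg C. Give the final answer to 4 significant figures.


1/Tg = w1/Tg1 + w2/Tg2 (in Kelvin)
Tg1 = 337.15 K, Tg2 = 459.15 K
1/Tg = 0.67/337.15 + 0.33/459.15
Tg = 369.6 K


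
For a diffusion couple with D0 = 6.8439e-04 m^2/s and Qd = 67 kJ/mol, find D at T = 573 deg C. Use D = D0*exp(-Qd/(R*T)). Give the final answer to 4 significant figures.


D = D0 * exp(-Qd / (R*T))
T = 846.15 K
D = 6.8439e-04 * exp(-67e3 / (8.314 * 846.15))
D = 5.002e-08 m^2/s


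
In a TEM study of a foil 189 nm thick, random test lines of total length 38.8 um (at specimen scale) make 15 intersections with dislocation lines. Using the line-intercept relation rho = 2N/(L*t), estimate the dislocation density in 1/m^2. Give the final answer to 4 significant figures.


rho = 2N / (L * t)
L = 38.8 um = 3.88e-05 m, t = 189 nm = 1.89e-07 m
rho = 2 * 15 / (3.88e-05 * 1.89e-07)
rho = 4.091e+12 1/m^2


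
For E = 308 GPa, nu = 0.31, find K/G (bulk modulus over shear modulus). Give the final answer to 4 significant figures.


G = E / (2*(1+nu))
G = 308 / (2*(1+0.31)) = 117.557 GPa
K = E / (3*(1-2*nu))
K = 308 / (3*(1-2*0.31)) = 270.175 GPa
K/G = 270.175 / 117.557 = 2.298


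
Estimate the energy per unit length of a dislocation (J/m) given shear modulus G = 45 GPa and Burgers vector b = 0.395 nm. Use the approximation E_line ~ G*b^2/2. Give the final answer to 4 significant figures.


E = G*b^2/2
b = 0.395 nm = 3.95e-10 m
G = 45 GPa = 4.5e+10 Pa
E = 0.5 * 4.5e+10 * (3.95e-10)^2
E = 3.511e-09 J/m


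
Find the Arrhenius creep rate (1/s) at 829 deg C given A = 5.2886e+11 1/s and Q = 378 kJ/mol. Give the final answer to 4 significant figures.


rate = A * exp(-Q / (R*T))
T = 829 + 273.15 = 1102.15 K
rate = 5.2886e+11 * exp(-378e3 / (8.314 * 1102.15))
rate = 6.427e-07 1/s


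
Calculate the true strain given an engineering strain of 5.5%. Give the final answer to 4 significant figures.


epsilon_true = ln(1 + epsilon_eng)
epsilon_true = ln(1 + 0.055)
epsilon_true = 0.05354


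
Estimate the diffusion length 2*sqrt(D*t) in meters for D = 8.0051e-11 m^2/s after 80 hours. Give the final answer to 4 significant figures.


t = 80 hr = 288000 s
Diffusion length = 2*sqrt(D*t)
= 2*sqrt(8.0051e-11 * 288000)
= 9.603e-03 m


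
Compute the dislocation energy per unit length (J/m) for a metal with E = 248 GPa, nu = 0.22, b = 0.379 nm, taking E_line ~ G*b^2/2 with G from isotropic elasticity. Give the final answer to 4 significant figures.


Step 1: G = E / (2*(1+nu))
G = 248 / (2*(1+0.22)) = 101.639 GPa = 1.01639e+11 Pa
Step 2: E_line = G*b^2/2
b = 0.379 nm = 3.79e-10 m
E_line = 0.5 * 1.01639e+11 * (3.79e-10)^2 = 7.3e-09 J/m


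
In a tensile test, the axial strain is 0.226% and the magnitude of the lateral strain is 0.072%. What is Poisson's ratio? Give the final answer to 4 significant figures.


nu = -epsilon_lat / epsilon_axial
Lateral strain is contraction (negative), so using magnitudes:
nu = 0.072 / 0.226
nu = 0.3186


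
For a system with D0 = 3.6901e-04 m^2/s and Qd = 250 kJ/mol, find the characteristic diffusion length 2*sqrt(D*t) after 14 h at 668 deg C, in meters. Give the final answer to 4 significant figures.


Step 1: D = D0 * exp(-Qd/(R*T))
T = 941.15 K
D = 3.6901e-04 * exp(-250e3 / (8.314 * 941.15)) = 4.9127e-18 m^2/s
Step 2: L = 2*sqrt(D*t)
t = 14 h = 50400 s
L = 2*sqrt(4.9127e-18 * 50400) = 9.952e-07 m


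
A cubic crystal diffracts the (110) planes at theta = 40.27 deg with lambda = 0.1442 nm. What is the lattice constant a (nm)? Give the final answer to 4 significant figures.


d = lambda / (2*sin(theta))
d = 0.1442 / (2*sin(40.27 deg))
d = 0.111543 nm
a = d * sqrt(h^2+k^2+l^2) = 0.111543 * sqrt(2)
a = 0.1577 nm


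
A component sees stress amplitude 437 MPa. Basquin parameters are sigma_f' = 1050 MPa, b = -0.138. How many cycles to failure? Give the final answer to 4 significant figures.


sigma_a = sigma_f' * (2*Nf)^b
2*Nf = (sigma_a / sigma_f')^(1/b)
2*Nf = (437 / 1050)^(1/-0.138)
2*Nf = 573.79
Nf = 286.9 cycles


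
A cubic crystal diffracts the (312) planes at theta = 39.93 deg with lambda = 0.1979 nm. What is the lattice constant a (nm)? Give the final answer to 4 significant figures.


d = lambda / (2*sin(theta))
d = 0.1979 / (2*sin(39.93 deg))
d = 0.154163 nm
a = d * sqrt(h^2+k^2+l^2) = 0.154163 * sqrt(14)
a = 0.5768 nm


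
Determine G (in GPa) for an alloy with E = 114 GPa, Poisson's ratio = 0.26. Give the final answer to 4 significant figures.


G = E / (2*(1+nu))
G = 114 / (2*(1+0.26))
G = 45.24 GPa


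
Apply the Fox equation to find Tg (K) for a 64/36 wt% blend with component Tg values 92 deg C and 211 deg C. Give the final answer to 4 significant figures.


1/Tg = w1/Tg1 + w2/Tg2 (in Kelvin)
Tg1 = 365.15 K, Tg2 = 484.15 K
1/Tg = 0.64/365.15 + 0.36/484.15
Tg = 400.6 K


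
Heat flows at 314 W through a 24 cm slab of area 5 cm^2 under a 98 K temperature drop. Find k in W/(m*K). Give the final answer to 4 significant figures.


k = Q*L / (A*dT)
L = 0.24 m, A = 5e-04 m^2
k = 314 * 0.24 / (5e-04 * 98)
k = 1538 W/(m*K)


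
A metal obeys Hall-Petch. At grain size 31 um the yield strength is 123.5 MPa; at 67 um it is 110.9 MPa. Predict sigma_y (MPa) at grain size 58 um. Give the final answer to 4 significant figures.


sigma_y = sigma0 + k / sqrt(d)
1/sqrt(d1) = 1/sqrt(3.1e-05) = 179.605;  1/sqrt(d2) = 122.169
k = (sigma1 - sigma2) / (1/sqrt(d1) - 1/sqrt(d2)) = (123.5 - 110.9) / (179.605 - 122.169) = 0.219375 MPa*m^0.5
sigma0 = sigma1 - k/sqrt(d1) = 123.5 - 0.219375*179.605 = 84.0991 MPa
sigma_y(d3) = 84.0991 + 0.219375 / sqrt(5.8e-05) = 112.9 MPa


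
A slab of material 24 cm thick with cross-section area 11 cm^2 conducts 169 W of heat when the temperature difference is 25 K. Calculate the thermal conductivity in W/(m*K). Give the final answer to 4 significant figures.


k = Q*L / (A*dT)
L = 0.24 m, A = 1.1e-03 m^2
k = 169 * 0.24 / (1.1e-03 * 25)
k = 1475 W/(m*K)


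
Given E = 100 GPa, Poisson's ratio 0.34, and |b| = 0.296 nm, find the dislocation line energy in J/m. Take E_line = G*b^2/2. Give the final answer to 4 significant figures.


Step 1: G = E / (2*(1+nu))
G = 100 / (2*(1+0.34)) = 37.3134 GPa = 3.73134e+10 Pa
Step 2: E_line = G*b^2/2
b = 0.296 nm = 2.96e-10 m
E_line = 0.5 * 3.73134e+10 * (2.96e-10)^2 = 1.635e-09 J/m


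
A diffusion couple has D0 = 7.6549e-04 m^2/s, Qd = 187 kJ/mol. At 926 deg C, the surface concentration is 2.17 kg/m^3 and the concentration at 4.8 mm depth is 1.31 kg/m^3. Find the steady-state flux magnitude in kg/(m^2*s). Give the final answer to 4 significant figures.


Step 1: D = D0 * exp(-Qd/(R*T))
T = 926 + 273.15 = 1199.15 K
D = 7.6549e-04 * exp(-187e3 / (8.314 * 1199.15)) = 5.46988e-12 m^2/s
Step 2: J = D * (C1 - C2) / dx
J = 5.46988e-12 * (2.17 - 1.31) / 4.8e-03
J = 9.8e-10 kg/(m^2*s)


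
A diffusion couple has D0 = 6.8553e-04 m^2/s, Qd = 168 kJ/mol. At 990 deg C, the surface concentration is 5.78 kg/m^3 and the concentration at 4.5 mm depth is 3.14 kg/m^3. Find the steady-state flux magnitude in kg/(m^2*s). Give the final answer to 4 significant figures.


Step 1: D = D0 * exp(-Qd/(R*T))
T = 990 + 273.15 = 1263.15 K
D = 6.8553e-04 * exp(-168e3 / (8.314 * 1263.15)) = 7.73615e-11 m^2/s
Step 2: J = D * (C1 - C2) / dx
J = 7.73615e-11 * (5.78 - 3.14) / 4.5e-03
J = 4.539e-08 kg/(m^2*s)


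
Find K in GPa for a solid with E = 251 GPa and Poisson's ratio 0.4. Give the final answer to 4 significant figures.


K = E / (3*(1-2*nu))
K = 251 / (3*(1-2*0.4))
K = 418.3 GPa


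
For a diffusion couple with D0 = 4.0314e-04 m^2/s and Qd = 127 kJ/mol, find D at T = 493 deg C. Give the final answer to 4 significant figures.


D = D0 * exp(-Qd / (R*T))
T = 766.15 K
D = 4.0314e-04 * exp(-127e3 / (8.314 * 766.15))
D = 8.842e-13 m^2/s


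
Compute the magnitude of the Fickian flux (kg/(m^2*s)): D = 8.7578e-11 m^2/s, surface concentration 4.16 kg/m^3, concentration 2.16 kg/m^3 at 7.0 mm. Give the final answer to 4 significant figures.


J = -D * (dC/dx) = D * (C1 - C2) / dx
J = 8.7578e-11 * (4.16 - 2.16) / 7e-03
J = 2.502e-08 kg/(m^2*s)


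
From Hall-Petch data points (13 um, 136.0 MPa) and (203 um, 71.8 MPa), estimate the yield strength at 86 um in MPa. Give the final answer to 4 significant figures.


sigma_y = sigma0 + k / sqrt(d)
1/sqrt(d1) = 1/sqrt(1.3e-05) = 277.35;  1/sqrt(d2) = 70.1862
k = (sigma1 - sigma2) / (1/sqrt(d1) - 1/sqrt(d2)) = (136.0 - 71.8) / (277.35 - 70.1862) = 0.3099 MPa*m^0.5
sigma0 = sigma1 - k/sqrt(d1) = 136.0 - 0.3099*277.35 = 50.0493 MPa
sigma_y(d3) = 50.0493 + 0.3099 / sqrt(8.6e-05) = 83.47 MPa


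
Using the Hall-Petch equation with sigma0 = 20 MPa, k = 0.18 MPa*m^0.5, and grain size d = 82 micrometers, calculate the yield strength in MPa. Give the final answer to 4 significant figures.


sigma_y = sigma0 + k / sqrt(d)
d = 82 um = 8.2e-05 m
sigma_y = 20 + 0.18 / sqrt(8.2e-05)
sigma_y = 39.88 MPa


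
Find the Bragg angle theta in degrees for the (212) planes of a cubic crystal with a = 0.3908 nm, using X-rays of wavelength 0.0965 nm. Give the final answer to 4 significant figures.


d = a / sqrt(h^2+k^2+l^2)
d = 0.3908 / sqrt(9) = 0.130267 nm
lambda = 2*d*sin(theta)  =>  sin(theta) = lambda / (2*d)
sin(theta) = 0.0965 / (2 * 0.130267) = 0.370394
theta = 21.74 deg


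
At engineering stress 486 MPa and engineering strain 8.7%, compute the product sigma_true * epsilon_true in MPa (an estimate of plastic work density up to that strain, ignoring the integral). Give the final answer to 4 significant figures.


sigma_true = sigma_eng * (1 + epsilon_eng)
sigma_true = 486 * (1 + 0.087) = 528.282 MPa
epsilon_true = ln(1 + epsilon_eng)
epsilon_true = ln(1 + 0.087) = 0.0834216
sigma_true * epsilon_true = 528.282 * 0.0834216 = 44.07 MPa


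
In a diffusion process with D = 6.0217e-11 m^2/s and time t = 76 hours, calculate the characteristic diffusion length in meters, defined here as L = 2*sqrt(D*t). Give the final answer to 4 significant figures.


t = 76 hr = 273600 s
Diffusion length = 2*sqrt(D*t)
= 2*sqrt(6.0217e-11 * 273600)
= 8.118e-03 m


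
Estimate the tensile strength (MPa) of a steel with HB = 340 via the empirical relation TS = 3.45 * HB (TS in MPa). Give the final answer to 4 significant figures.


TS (MPa) = 3.45 * HB
TS = 3.45 * 340
TS = 1173 MPa


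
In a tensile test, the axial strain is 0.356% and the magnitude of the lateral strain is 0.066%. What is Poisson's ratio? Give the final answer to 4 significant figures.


nu = -epsilon_lat / epsilon_axial
Lateral strain is contraction (negative), so using magnitudes:
nu = 0.066 / 0.356
nu = 0.1854


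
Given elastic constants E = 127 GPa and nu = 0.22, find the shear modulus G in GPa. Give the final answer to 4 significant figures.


G = E / (2*(1+nu))
G = 127 / (2*(1+0.22))
G = 52.05 GPa


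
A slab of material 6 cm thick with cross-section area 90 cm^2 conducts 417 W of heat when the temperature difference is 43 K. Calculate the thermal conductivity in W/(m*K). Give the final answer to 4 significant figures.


k = Q*L / (A*dT)
L = 0.06 m, A = 9e-03 m^2
k = 417 * 0.06 / (9e-03 * 43)
k = 64.65 W/(m*K)


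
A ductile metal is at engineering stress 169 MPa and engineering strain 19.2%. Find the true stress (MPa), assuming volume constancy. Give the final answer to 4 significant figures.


sigma_true = sigma_eng * (1 + epsilon_eng)
sigma_true = 169 * (1 + 0.192)
sigma_true = 201.4 MPa


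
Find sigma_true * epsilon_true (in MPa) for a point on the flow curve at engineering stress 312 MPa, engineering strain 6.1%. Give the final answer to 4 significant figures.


sigma_true = sigma_eng * (1 + epsilon_eng)
sigma_true = 312 * (1 + 0.061) = 331.032 MPa
epsilon_true = ln(1 + epsilon_eng)
epsilon_true = ln(1 + 0.061) = 0.0592119
sigma_true * epsilon_true = 331.032 * 0.0592119 = 19.6 MPa


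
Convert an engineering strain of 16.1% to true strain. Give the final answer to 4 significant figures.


epsilon_true = ln(1 + epsilon_eng)
epsilon_true = ln(1 + 0.161)
epsilon_true = 0.1493


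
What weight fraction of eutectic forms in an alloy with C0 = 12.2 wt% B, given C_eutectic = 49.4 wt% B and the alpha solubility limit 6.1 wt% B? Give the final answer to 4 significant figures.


f_primary = (C_e - C0) / (C_e - C_alpha_max)
f_primary = (49.4 - 12.2) / (49.4 - 6.1)
f_primary = 0.859122
f_eutectic = 1 - 0.859122 = 0.1409


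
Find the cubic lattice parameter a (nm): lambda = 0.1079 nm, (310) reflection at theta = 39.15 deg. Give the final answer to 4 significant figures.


d = lambda / (2*sin(theta))
d = 0.1079 / (2*sin(39.15 deg))
d = 0.0854514 nm
a = d * sqrt(h^2+k^2+l^2) = 0.0854514 * sqrt(10)
a = 0.2702 nm


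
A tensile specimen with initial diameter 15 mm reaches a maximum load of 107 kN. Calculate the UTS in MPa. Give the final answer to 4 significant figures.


A0 = pi*(d/2)^2 = pi*(15/2)^2 = 176.715 mm^2
UTS = F_max / A0 = 107*1000 / 176.715
UTS = 605.5 MPa


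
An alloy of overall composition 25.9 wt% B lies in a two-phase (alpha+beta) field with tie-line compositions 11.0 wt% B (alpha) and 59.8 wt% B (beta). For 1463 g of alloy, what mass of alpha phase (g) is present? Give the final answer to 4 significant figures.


f_alpha = (C_beta - C0) / (C_beta - C_alpha)
f_alpha = (59.8 - 25.9) / (59.8 - 11.0) = 0.694672
m_alpha = f_alpha * m_total = 0.694672 * 1463 = 1016 g


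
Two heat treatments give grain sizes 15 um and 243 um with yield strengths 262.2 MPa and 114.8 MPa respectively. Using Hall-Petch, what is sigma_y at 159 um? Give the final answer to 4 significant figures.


sigma_y = sigma0 + k / sqrt(d)
1/sqrt(d1) = 1/sqrt(1.5e-05) = 258.199;  1/sqrt(d2) = 64.15
k = (sigma1 - sigma2) / (1/sqrt(d1) - 1/sqrt(d2)) = (262.2 - 114.8) / (258.199 - 64.15) = 0.759603 MPa*m^0.5
sigma0 = sigma1 - k/sqrt(d1) = 262.2 - 0.759603*258.199 = 66.0715 MPa
sigma_y(d3) = 66.0715 + 0.759603 / sqrt(1.59e-04) = 126.3 MPa


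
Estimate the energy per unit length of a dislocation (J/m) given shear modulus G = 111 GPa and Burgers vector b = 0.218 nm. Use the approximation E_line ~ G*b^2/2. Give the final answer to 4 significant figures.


E = G*b^2/2
b = 0.218 nm = 2.18e-10 m
G = 111 GPa = 1.11e+11 Pa
E = 0.5 * 1.11e+11 * (2.18e-10)^2
E = 2.638e-09 J/m


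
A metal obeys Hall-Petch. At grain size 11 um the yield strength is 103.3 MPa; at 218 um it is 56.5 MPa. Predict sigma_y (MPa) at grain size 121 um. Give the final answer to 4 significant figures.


sigma_y = sigma0 + k / sqrt(d)
1/sqrt(d1) = 1/sqrt(1.1e-05) = 301.511;  1/sqrt(d2) = 67.7285
k = (sigma1 - sigma2) / (1/sqrt(d1) - 1/sqrt(d2)) = (103.3 - 56.5) / (301.511 - 67.7285) = 0.200186 MPa*m^0.5
sigma0 = sigma1 - k/sqrt(d1) = 103.3 - 0.200186*301.511 = 42.9417 MPa
sigma_y(d3) = 42.9417 + 0.200186 / sqrt(1.21e-04) = 61.14 MPa


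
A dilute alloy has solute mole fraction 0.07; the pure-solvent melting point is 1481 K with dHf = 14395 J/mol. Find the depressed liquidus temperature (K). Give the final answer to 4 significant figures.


dT = R*Tm^2*x / dHf
dT = 8.314 * 1481^2 * 0.07 / 14395
dT = 88.6761 K
T_new = 1481 - 88.6761 = 1392 K


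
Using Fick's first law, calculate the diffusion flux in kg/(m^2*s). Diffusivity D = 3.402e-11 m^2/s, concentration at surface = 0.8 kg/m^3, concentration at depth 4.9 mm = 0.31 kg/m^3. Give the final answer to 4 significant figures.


J = -D * (dC/dx) = D * (C1 - C2) / dx
J = 3.402e-11 * (0.8 - 0.31) / 4.9e-03
J = 3.402e-09 kg/(m^2*s)


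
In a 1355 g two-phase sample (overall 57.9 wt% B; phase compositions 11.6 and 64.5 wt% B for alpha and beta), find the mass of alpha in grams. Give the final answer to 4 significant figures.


f_alpha = (C_beta - C0) / (C_beta - C_alpha)
f_alpha = (64.5 - 57.9) / (64.5 - 11.6) = 0.124764
m_alpha = f_alpha * m_total = 0.124764 * 1355 = 169.1 g


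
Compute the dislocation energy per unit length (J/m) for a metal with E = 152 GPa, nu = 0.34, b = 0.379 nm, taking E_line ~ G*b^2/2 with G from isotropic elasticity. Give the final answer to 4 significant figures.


Step 1: G = E / (2*(1+nu))
G = 152 / (2*(1+0.34)) = 56.7164 GPa = 5.67164e+10 Pa
Step 2: E_line = G*b^2/2
b = 0.379 nm = 3.79e-10 m
E_line = 0.5 * 5.67164e+10 * (3.79e-10)^2 = 4.073e-09 J/m


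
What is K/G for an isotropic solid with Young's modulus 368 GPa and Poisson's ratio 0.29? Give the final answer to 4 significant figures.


G = E / (2*(1+nu))
G = 368 / (2*(1+0.29)) = 142.636 GPa
K = E / (3*(1-2*nu))
K = 368 / (3*(1-2*0.29)) = 292.063 GPa
K/G = 292.063 / 142.636 = 2.048


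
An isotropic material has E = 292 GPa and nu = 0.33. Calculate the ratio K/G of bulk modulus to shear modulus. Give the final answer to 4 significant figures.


G = E / (2*(1+nu))
G = 292 / (2*(1+0.33)) = 109.774 GPa
K = E / (3*(1-2*nu))
K = 292 / (3*(1-2*0.33)) = 286.275 GPa
K/G = 286.275 / 109.774 = 2.608


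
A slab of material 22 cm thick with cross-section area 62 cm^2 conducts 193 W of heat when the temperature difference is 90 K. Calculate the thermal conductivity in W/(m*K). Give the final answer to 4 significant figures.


k = Q*L / (A*dT)
L = 0.22 m, A = 6.2e-03 m^2
k = 193 * 0.22 / (6.2e-03 * 90)
k = 76.09 W/(m*K)


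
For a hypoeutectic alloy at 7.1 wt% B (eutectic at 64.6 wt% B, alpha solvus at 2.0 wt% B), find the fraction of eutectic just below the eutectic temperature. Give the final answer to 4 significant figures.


f_primary = (C_e - C0) / (C_e - C_alpha_max)
f_primary = (64.6 - 7.1) / (64.6 - 2.0)
f_primary = 0.91853
f_eutectic = 1 - 0.91853 = 0.08147


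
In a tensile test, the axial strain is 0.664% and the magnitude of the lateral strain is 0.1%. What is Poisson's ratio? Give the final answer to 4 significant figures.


nu = -epsilon_lat / epsilon_axial
Lateral strain is contraction (negative), so using magnitudes:
nu = 0.1 / 0.664
nu = 0.1506


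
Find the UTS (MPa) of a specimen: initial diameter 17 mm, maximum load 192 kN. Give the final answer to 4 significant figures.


A0 = pi*(d/2)^2 = pi*(17/2)^2 = 226.98 mm^2
UTS = F_max / A0 = 192*1000 / 226.98
UTS = 845.9 MPa


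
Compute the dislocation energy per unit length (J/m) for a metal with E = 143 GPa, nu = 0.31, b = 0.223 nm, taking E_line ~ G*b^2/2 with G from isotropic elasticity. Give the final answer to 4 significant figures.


Step 1: G = E / (2*(1+nu))
G = 143 / (2*(1+0.31)) = 54.5802 GPa = 5.45802e+10 Pa
Step 2: E_line = G*b^2/2
b = 0.223 nm = 2.23e-10 m
E_line = 0.5 * 5.45802e+10 * (2.23e-10)^2 = 1.357e-09 J/m


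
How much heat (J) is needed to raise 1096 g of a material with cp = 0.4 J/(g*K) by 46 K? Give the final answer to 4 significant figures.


Q = m * cp * dT
Q = 1096 * 0.4 * 46
Q = 20170 J


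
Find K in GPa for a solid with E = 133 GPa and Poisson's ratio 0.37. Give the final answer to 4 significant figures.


K = E / (3*(1-2*nu))
K = 133 / (3*(1-2*0.37))
K = 170.5 GPa


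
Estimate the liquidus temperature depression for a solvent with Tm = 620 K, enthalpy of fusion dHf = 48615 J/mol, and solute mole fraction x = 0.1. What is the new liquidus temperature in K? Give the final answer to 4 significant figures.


dT = R*Tm^2*x / dHf
dT = 8.314 * 620^2 * 0.1 / 48615
dT = 6.5739 K
T_new = 620 - 6.5739 = 613.4 K


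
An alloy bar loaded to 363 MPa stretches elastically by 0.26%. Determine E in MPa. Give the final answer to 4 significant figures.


E = sigma / epsilon
epsilon = 0.26% = 2.6e-03
E = 363 / 2.6e-03
E = 139600 MPa


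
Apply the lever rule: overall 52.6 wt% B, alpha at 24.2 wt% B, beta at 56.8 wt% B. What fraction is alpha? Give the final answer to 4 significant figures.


f_alpha = (C_beta - C0) / (C_beta - C_alpha)
f_alpha = (56.8 - 52.6) / (56.8 - 24.2)
f_alpha = 0.1288


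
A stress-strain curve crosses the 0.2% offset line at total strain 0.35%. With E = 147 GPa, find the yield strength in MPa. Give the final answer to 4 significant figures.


Offset strain = 0.002
Elastic strain at yield = total_strain - offset = 3.5e-03 - 0.002 = 1.5e-03
sigma_y = E * elastic_strain = 147000 * 1.5e-03
sigma_y = 220.5 MPa


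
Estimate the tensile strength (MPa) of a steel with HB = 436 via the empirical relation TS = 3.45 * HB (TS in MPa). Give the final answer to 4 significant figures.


TS (MPa) = 3.45 * HB
TS = 3.45 * 436
TS = 1504 MPa


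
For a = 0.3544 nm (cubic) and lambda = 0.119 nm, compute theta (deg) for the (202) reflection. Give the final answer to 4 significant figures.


d = a / sqrt(h^2+k^2+l^2)
d = 0.3544 / sqrt(8) = 0.125299 nm
lambda = 2*d*sin(theta)  =>  sin(theta) = lambda / (2*d)
sin(theta) = 0.119 / (2 * 0.125299) = 0.474863
theta = 28.35 deg


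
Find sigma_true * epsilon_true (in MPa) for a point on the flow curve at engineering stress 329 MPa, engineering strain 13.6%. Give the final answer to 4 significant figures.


sigma_true = sigma_eng * (1 + epsilon_eng)
sigma_true = 329 * (1 + 0.136) = 373.744 MPa
epsilon_true = ln(1 + epsilon_eng)
epsilon_true = ln(1 + 0.136) = 0.127513
sigma_true * epsilon_true = 373.744 * 0.127513 = 47.66 MPa


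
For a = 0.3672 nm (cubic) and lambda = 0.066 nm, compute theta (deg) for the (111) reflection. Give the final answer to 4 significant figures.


d = a / sqrt(h^2+k^2+l^2)
d = 0.3672 / sqrt(3) = 0.212003 nm
lambda = 2*d*sin(theta)  =>  sin(theta) = lambda / (2*d)
sin(theta) = 0.066 / (2 * 0.212003) = 0.155658
theta = 8.955 deg


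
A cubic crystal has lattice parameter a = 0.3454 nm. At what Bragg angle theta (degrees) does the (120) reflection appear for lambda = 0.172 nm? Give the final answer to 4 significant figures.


d = a / sqrt(h^2+k^2+l^2)
d = 0.3454 / sqrt(5) = 0.154468 nm
lambda = 2*d*sin(theta)  =>  sin(theta) = lambda / (2*d)
sin(theta) = 0.172 / (2 * 0.154468) = 0.556751
theta = 33.83 deg


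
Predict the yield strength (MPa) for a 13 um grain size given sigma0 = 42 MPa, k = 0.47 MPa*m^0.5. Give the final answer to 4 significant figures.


sigma_y = sigma0 + k / sqrt(d)
d = 13 um = 1.3e-05 m
sigma_y = 42 + 0.47 / sqrt(1.3e-05)
sigma_y = 172.4 MPa


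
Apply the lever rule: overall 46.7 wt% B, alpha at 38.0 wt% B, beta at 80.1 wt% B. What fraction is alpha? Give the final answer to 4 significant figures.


f_alpha = (C_beta - C0) / (C_beta - C_alpha)
f_alpha = (80.1 - 46.7) / (80.1 - 38.0)
f_alpha = 0.7933


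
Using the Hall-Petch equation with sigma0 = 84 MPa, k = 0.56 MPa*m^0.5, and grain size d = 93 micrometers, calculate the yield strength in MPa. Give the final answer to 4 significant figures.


sigma_y = sigma0 + k / sqrt(d)
d = 93 um = 9.3e-05 m
sigma_y = 84 + 0.56 / sqrt(9.3e-05)
sigma_y = 142.1 MPa


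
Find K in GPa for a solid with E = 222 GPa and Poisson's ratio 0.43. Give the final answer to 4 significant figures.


K = E / (3*(1-2*nu))
K = 222 / (3*(1-2*0.43))
K = 528.6 GPa


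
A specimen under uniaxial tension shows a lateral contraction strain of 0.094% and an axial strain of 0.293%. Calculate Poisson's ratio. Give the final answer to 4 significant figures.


nu = -epsilon_lat / epsilon_axial
Lateral strain is contraction (negative), so using magnitudes:
nu = 0.094 / 0.293
nu = 0.3208


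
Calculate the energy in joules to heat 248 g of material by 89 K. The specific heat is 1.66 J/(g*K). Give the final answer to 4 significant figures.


Q = m * cp * dT
Q = 248 * 1.66 * 89
Q = 36640 J


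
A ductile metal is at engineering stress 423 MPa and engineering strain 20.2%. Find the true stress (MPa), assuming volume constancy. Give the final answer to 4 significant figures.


sigma_true = sigma_eng * (1 + epsilon_eng)
sigma_true = 423 * (1 + 0.202)
sigma_true = 508.4 MPa


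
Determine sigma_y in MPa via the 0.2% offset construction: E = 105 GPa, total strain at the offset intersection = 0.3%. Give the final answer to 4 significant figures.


Offset strain = 0.002
Elastic strain at yield = total_strain - offset = 3e-03 - 0.002 = 1e-03
sigma_y = E * elastic_strain = 105000 * 1e-03
sigma_y = 105 MPa


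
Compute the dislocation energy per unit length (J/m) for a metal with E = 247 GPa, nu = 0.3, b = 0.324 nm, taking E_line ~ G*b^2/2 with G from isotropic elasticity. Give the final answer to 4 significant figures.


Step 1: G = E / (2*(1+nu))
G = 247 / (2*(1+0.3)) = 95 GPa = 9.5e+10 Pa
Step 2: E_line = G*b^2/2
b = 0.324 nm = 3.24e-10 m
E_line = 0.5 * 9.5e+10 * (3.24e-10)^2 = 4.986e-09 J/m


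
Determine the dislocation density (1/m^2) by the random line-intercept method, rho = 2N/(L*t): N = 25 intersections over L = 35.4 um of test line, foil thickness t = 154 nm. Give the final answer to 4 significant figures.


rho = 2N / (L * t)
L = 35.4 um = 3.54e-05 m, t = 154 nm = 1.54e-07 m
rho = 2 * 25 / (3.54e-05 * 1.54e-07)
rho = 9.172e+12 1/m^2


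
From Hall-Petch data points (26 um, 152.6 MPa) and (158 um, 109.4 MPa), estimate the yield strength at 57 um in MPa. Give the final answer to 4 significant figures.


sigma_y = sigma0 + k / sqrt(d)
1/sqrt(d1) = 1/sqrt(2.6e-05) = 196.116;  1/sqrt(d2) = 79.5557
k = (sigma1 - sigma2) / (1/sqrt(d1) - 1/sqrt(d2)) = (152.6 - 109.4) / (196.116 - 79.5557) = 0.370623 MPa*m^0.5
sigma0 = sigma1 - k/sqrt(d1) = 152.6 - 0.370623*196.116 = 79.9148 MPa
sigma_y(d3) = 79.9148 + 0.370623 / sqrt(5.7e-05) = 129 MPa


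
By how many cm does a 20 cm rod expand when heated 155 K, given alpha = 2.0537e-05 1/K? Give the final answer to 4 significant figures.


dL = L0 * alpha * dT
dL = 20 * 2.0537e-05 * 155
dL = 0.06366 cm


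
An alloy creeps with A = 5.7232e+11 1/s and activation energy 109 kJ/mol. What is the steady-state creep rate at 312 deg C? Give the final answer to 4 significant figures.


rate = A * exp(-Q / (R*T))
T = 312 + 273.15 = 585.15 K
rate = 5.7232e+11 * exp(-109e3 / (8.314 * 585.15))
rate = 106.5 1/s


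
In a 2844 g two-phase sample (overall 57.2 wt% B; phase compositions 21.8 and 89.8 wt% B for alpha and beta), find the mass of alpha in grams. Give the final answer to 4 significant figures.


f_alpha = (C_beta - C0) / (C_beta - C_alpha)
f_alpha = (89.8 - 57.2) / (89.8 - 21.8) = 0.479412
m_alpha = f_alpha * m_total = 0.479412 * 2844 = 1363 g


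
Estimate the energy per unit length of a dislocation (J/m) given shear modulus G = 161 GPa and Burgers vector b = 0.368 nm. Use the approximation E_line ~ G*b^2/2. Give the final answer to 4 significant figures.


E = G*b^2/2
b = 0.368 nm = 3.68e-10 m
G = 161 GPa = 1.61e+11 Pa
E = 0.5 * 1.61e+11 * (3.68e-10)^2
E = 1.09e-08 J/m


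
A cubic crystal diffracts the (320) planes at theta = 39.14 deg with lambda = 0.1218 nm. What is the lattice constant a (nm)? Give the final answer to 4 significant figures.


d = lambda / (2*sin(theta))
d = 0.1218 / (2*sin(39.14 deg))
d = 0.0964802 nm
a = d * sqrt(h^2+k^2+l^2) = 0.0964802 * sqrt(13)
a = 0.3479 nm


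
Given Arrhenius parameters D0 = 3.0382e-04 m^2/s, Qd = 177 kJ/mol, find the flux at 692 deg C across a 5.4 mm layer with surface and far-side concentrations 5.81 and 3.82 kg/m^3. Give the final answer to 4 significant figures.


Step 1: D = D0 * exp(-Qd/(R*T))
T = 692 + 273.15 = 965.15 K
D = 3.0382e-04 * exp(-177e3 / (8.314 * 965.15)) = 7.99646e-14 m^2/s
Step 2: J = D * (C1 - C2) / dx
J = 7.99646e-14 * (5.81 - 3.82) / 5.4e-03
J = 2.947e-11 kg/(m^2*s)


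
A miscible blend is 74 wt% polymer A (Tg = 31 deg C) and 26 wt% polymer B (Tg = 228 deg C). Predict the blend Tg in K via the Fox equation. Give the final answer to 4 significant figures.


1/Tg = w1/Tg1 + w2/Tg2 (in Kelvin)
Tg1 = 304.15 K, Tg2 = 501.15 K
1/Tg = 0.74/304.15 + 0.26/501.15
Tg = 338.8 K


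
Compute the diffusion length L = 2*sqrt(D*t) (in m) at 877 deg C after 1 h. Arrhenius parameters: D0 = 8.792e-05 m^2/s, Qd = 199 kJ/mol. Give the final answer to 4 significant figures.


Step 1: D = D0 * exp(-Qd/(R*T))
T = 1150.15 K
D = 8.792e-05 * exp(-199e3 / (8.314 * 1150.15)) = 8.0552e-14 m^2/s
Step 2: L = 2*sqrt(D*t)
t = 1 h = 3600 s
L = 2*sqrt(8.0552e-14 * 3600) = 3.406e-05 m


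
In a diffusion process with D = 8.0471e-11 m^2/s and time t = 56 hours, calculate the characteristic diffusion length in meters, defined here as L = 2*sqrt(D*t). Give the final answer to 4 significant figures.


t = 56 hr = 201600 s
Diffusion length = 2*sqrt(D*t)
= 2*sqrt(8.0471e-11 * 201600)
= 8.056e-03 m


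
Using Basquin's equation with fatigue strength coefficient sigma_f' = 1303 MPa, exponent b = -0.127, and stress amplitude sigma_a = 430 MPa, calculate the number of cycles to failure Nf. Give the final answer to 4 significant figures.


sigma_a = sigma_f' * (2*Nf)^b
2*Nf = (sigma_a / sigma_f')^(1/b)
2*Nf = (430 / 1303)^(1/-0.127)
2*Nf = 6182.29
Nf = 3091 cycles


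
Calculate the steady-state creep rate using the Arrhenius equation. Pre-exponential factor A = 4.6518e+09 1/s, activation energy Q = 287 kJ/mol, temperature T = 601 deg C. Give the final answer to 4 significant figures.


rate = A * exp(-Q / (R*T))
T = 601 + 273.15 = 874.15 K
rate = 4.6518e+09 * exp(-287e3 / (8.314 * 874.15))
rate = 3.291e-08 1/s


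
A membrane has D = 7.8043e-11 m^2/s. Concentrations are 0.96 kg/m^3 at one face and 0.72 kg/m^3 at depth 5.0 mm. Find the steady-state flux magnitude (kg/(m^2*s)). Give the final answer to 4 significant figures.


J = -D * (dC/dx) = D * (C1 - C2) / dx
J = 7.8043e-11 * (0.96 - 0.72) / 5e-03
J = 3.746e-09 kg/(m^2*s)


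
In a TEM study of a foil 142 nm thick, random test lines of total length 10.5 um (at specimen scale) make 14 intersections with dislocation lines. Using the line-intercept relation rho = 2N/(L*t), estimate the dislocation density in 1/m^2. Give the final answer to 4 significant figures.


rho = 2N / (L * t)
L = 10.5 um = 1.05e-05 m, t = 142 nm = 1.42e-07 m
rho = 2 * 14 / (1.05e-05 * 1.42e-07)
rho = 1.878e+13 1/m^2


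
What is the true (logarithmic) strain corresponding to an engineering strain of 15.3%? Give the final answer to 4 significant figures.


epsilon_true = ln(1 + epsilon_eng)
epsilon_true = ln(1 + 0.153)
epsilon_true = 0.1424


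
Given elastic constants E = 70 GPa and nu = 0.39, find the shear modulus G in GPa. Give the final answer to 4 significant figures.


G = E / (2*(1+nu))
G = 70 / (2*(1+0.39))
G = 25.18 GPa


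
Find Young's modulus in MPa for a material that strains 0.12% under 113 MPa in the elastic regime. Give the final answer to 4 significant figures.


E = sigma / epsilon
epsilon = 0.12% = 1.2e-03
E = 113 / 1.2e-03
E = 94170 MPa


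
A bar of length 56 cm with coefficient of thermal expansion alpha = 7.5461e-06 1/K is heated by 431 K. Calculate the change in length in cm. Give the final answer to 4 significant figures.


dL = L0 * alpha * dT
dL = 56 * 7.5461e-06 * 431
dL = 0.1821 cm


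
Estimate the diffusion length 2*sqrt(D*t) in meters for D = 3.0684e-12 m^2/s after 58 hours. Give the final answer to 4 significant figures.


t = 58 hr = 208800 s
Diffusion length = 2*sqrt(D*t)
= 2*sqrt(3.0684e-12 * 208800)
= 1.601e-03 m


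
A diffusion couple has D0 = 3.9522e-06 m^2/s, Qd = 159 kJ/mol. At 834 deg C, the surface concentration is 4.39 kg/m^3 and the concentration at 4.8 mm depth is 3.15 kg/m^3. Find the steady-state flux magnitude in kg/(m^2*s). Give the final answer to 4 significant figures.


Step 1: D = D0 * exp(-Qd/(R*T))
T = 834 + 273.15 = 1107.15 K
D = 3.9522e-06 * exp(-159e3 / (8.314 * 1107.15)) = 1.24465e-13 m^2/s
Step 2: J = D * (C1 - C2) / dx
J = 1.24465e-13 * (4.39 - 3.15) / 4.8e-03
J = 3.215e-11 kg/(m^2*s)


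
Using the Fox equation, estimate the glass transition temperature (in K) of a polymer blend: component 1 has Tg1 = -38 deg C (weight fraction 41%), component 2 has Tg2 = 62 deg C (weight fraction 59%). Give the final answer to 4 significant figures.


1/Tg = w1/Tg1 + w2/Tg2 (in Kelvin)
Tg1 = 235.15 K, Tg2 = 335.15 K
1/Tg = 0.41/235.15 + 0.59/335.15
Tg = 285.4 K


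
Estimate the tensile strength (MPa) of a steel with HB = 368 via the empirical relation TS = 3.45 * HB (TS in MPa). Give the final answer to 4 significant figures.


TS (MPa) = 3.45 * HB
TS = 3.45 * 368
TS = 1270 MPa


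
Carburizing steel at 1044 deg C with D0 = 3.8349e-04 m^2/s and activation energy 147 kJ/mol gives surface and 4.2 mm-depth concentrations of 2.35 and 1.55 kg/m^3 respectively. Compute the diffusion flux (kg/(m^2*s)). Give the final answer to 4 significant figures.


Step 1: D = D0 * exp(-Qd/(R*T))
T = 1044 + 273.15 = 1317.15 K
D = 3.8349e-04 * exp(-147e3 / (8.314 * 1317.15)) = 5.67437e-10 m^2/s
Step 2: J = D * (C1 - C2) / dx
J = 5.67437e-10 * (2.35 - 1.55) / 4.2e-03
J = 1.081e-07 kg/(m^2*s)


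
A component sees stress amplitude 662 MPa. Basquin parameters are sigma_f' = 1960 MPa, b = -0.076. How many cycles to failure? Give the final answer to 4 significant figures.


sigma_a = sigma_f' * (2*Nf)^b
2*Nf = (sigma_a / sigma_f')^(1/b)
2*Nf = (662 / 1960)^(1/-0.076)
2*Nf = 1.59443e+06
Nf = 797200 cycles


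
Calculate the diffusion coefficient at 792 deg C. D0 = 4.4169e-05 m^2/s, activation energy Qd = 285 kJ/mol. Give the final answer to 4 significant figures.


D = D0 * exp(-Qd / (R*T))
T = 1065.15 K
D = 4.4169e-05 * exp(-285e3 / (8.314 * 1065.15))
D = 4.659e-19 m^2/s


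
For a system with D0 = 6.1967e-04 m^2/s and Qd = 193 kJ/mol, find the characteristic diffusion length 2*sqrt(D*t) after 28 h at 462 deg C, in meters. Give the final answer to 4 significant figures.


Step 1: D = D0 * exp(-Qd/(R*T))
T = 735.15 K
D = 6.1967e-04 * exp(-193e3 / (8.314 * 735.15)) = 1.19792e-17 m^2/s
Step 2: L = 2*sqrt(D*t)
t = 28 h = 100800 s
L = 2*sqrt(1.19792e-17 * 100800) = 2.198e-06 m


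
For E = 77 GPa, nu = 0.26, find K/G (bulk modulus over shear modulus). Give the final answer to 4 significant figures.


G = E / (2*(1+nu))
G = 77 / (2*(1+0.26)) = 30.5556 GPa
K = E / (3*(1-2*nu))
K = 77 / (3*(1-2*0.26)) = 53.4722 GPa
K/G = 53.4722 / 30.5556 = 1.75


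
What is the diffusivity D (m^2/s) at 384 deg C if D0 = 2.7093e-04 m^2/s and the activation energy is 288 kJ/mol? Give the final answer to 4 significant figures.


D = D0 * exp(-Qd / (R*T))
T = 657.15 K
D = 2.7093e-04 * exp(-288e3 / (8.314 * 657.15))
D = 3.466e-27 m^2/s
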